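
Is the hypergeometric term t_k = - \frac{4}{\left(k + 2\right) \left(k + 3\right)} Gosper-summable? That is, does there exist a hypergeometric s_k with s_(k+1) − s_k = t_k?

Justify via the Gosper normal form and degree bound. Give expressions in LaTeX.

Yes. s_k = - \frac{2 k}{k + 2}.

Ratio r(k) = (k + 2)/(k + 4).
Take A(k)=k + 2, B(k)=k + 4, C(k)=1.
Set up (k + 2)·f(k+1) − (k + 3)·f(k) − (1) = 0.
Degrees (1,1,0) ⇒ d ≤ 1.
Match coefficients ⇒ f(k) = k/2.
Certificate R = B(k−1)f/C = k*(k + 3)/2 gives s_k = -2*k/(k + 2).
Δs = -4/(k**2 + 5*k + 6), as required.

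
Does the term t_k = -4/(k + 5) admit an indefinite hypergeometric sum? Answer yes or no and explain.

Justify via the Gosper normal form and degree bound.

Compute t_(k+1)/t_k: get (k + 5)/(k + 6).
A = k + 5, B = k + 6, C = 1.
f must satisfy (k + 5)·f(k+1) − (k + 5)·f(k) = 1.
Bound: deg f ≤ 0.
f = c0 ⇒ A·f(k+1) − B(k−1)·f(k) − C = -1. The system {-1 = 0} is inconsistent; no antidifference.

No; the coefficient equations for f are inconsistent.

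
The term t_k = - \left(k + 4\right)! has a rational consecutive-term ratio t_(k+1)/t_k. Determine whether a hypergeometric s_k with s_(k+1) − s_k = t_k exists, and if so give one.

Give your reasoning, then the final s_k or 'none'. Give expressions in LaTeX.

Step 1: r(k) = k + 5.
Gosper form: A/B · C(k+1)/C(k) with A=k + 5, B=1, C=1.
Need (k + 5)·f(k+1) − (1)·f(k) = 1.
Degrees (1,0,0) ⇒ d ≤ -1.
deg f ≤ -1 is impossible — no certificate.

not Gosper-summable; s_k does not exist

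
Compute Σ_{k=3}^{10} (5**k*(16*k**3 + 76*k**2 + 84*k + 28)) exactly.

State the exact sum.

Σ = 281542952000

Compute t_(k+1)/t_k: get 5*(4*k**3 + 31*k**2 + 71*k + 51)/(4*k**3 + 19*k**2 + 21*k + 7).
A = 5, B = 1, C = k**3 + 19*k**2/4 + 21*k/4 + 7/4.
Key eq: (5)·f(k+1) = (1)·f(k) + (k**3 + 19*k**2/4 + 21*k/4 + 7/4).
From deg A=0, deg B=0, deg C=3: d=3.
A polynomial solution: f(k) = (2*k**3 + 2*k**2 - 2*k + 1)/8.
Get s_k = R·t_k = 5**k*(4*k**3 + 4*k**2 - 4*k + 2) with R(k) = B(k−1)f(k)/C(k) = (2*k**3 + 2*k**2 - 2*k + 1)/(2*(4*k**3 + 19*k**2 + 21*k + 7)).
s_(k+1) − s_k = 5**k*(16*k**3 + 76*k**2 + 84*k + 28) = t_k.
Telescoping: Σ = s_(11) − s_(3) = 281542968750 − (16750) = 281542952000.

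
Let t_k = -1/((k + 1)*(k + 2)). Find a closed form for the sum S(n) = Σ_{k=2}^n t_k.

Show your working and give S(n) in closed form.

The ratio is (k + 1)/(k + 3).
A = k + 1, B = k + 3, C = 1.
f must satisfy (k + 1)·f(k+1) − (k + 2)·f(k) = 1.
Degrees (1,1,0) ⇒ d ≤ 1.
A polynomial solution: f(k) = k.
Certificate R = B(k−1)f/C = k*(k + 2) gives s_k = -k/(k + 1).
Check: Δs_k = -1/(k**2 + 3*k + 2). ✓
Telescope: S(n) = s_(n+1) − s_(2) = (-n - 1)/(n + 2) − (-2/3) = (1 - n)/(3*(n + 2)).

S(n) = (1 - n)/(3*(n + 2))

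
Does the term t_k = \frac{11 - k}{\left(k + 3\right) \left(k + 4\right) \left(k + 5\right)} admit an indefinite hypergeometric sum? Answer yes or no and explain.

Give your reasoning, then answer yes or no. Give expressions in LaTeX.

Yes. s_k = \frac{k \left(k + 10\right)}{3 \left(k + 3\right) \left(k + 4\right)}.

The ratio is (k - 10)*(k + 3)/((k - 11)*(k + 6)).
Gosper form: A/B · C(k+1)/C(k) with A=k + 3, B=k + 6, C=k - 11.
Set up (k + 3)·f(k+1) − (k + 5)·f(k) − (k - 11) = 0.
deg f ≤ 2 (via 1,1,1).
Coefficient equations give f(k) = -k*(k + 10)/3.
Get s_k = R·t_k = k*(k + 10)/(3*(k + 3)*(k + 4)) with R(k) = B(k−1)f(k)/C(k) = -k*(k + 5)*(k + 10)/(3*(k - 11)).
Check: Δs_k = (11 - k)/(k**3 + 12*k**2 + 47*k + 60). ✓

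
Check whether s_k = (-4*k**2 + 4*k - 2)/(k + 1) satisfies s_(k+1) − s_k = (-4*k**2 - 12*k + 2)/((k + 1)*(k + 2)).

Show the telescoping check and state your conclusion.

s_(k+1) = 2*(2*k - 2*(k + 1)**2 + 1)/(k + 2)
s_(k+1) − s_k = 2*(-2*k**2 - 6*k + 1)/(k**2 + 3*k + 2)
(s_(k+1) − s_k) − t_k = 0

Valid — Δs_k = t_k.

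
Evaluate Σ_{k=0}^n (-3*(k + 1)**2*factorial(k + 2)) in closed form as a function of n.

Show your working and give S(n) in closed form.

S(n) = -3*n*factorial(n + 3) - 6

Compute t_(k+1)/t_k: get (k + 2)**2*(k + 3)/(k + 1)**2.
Normal form (A,B,C) = (k + 3, 1, k**2 + 2*k + 1).
Solve (k + 3)·f(k+1) − (1)·f(k) = k**2 + 2*k + 1.
Degrees (1,0,2) ⇒ d ≤ 1.
Coefficient equations give f(k) = k - 1.
So s_k = (B(k−1)f/C)·t_k = ((k - 1)/(k + 1)**2)·t_k = -3*(k - 1)*factorial(k + 2).
Δs = -3*(k + 1)**2*factorial(k + 2), as required.
Telescope: S(n) = s_(n+1) − s_(0) = -3*n*factorial(n + 3) − (6) = -3*n*factorial(n + 3) - 6.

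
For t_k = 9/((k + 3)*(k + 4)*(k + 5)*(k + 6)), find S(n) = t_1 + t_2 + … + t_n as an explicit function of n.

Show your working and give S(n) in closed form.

Compute t_(k+1)/t_k: get (k + 3)/(k + 7).
A = k + 3, B = k + 7, C = 1.
f must satisfy (k + 3)·f(k+1) − (k + 6)·f(k) = 1.
Bound: deg f ≤ 3.
Solving with deg f ≤ 3: f(k) = k*(k**2 + 12*k + 47)/180.
Get s_k = R·t_k = k*(k**2 + 12*k + 47)/(20*(k + 3)*(k + 4)*(k + 5)) with R(k) = B(k−1)f(k)/C(k) = k*(k + 6)*(k**2 + 12*k + 47)/180.
Check: Δs_k = 9/(k**4 + 18*k**3 + 119*k**2 + 342*k + 360). ✓
s_(n+1) = (n**3 + 15*n**2 + 74*n + 60)/(20*(n**3 + 15*n**2 + 74*n + 120)) and s_(1) = 1/40, so S(n) = n*(n**2 + 15*n + 74)/(40*(n**3 + 15*n**2 + 74*n + 120)).

S(n) = n*(n**2 + 15*n + 74)/(40*(n**3 + 15*n**2 + 74*n + 120))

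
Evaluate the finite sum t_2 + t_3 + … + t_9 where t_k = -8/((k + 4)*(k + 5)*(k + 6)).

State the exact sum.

t_(k+1)/t_k = (k + 4)/(k + 7).
Gosper form: A/B · C(k+1)/C(k) with A=k + 4, B=k + 7, C=1.
Solve (k + 4)·f(k+1) − (k + 6)·f(k) = 1.
deg f ≤ 2 (via 1,1,0).
Solving with deg f ≤ 2: f(k) = k*(k + 9)/40.
R(k) = B(k−1)·f(k)/C(k) = k*(k + 6)*(k + 9)/40; s_k = R·t_k = k*(-k - 9)/(5*(k + 4)*(k + 5)).
s_(k+1) − s_k = -8/(k**3 + 15*k**2 + 74*k + 120) = t_k.
Sum = s_(10) − s_(2); s_(10) = -19/105, s_(2) = -11/105 ⇒ -8/105.

Σ = -8/105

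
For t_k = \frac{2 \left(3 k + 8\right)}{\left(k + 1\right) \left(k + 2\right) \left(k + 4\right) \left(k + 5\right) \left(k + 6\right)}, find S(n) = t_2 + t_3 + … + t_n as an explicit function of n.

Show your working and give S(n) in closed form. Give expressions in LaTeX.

S(n) = \frac{n^{3} + 13 n^{2} + 52 n - 66}{63 \left(n^{3} + 13 n^{2} + 52 n + 60\right)}

Step 1: r(k) = (k + 1)*(k + 4)*(3*k + 11)/((k + 3)*(k + 7)*(3*k + 8)).
Take A(k)=k + 1, B(k)=k + 7, C(k)=k**2 + 17*k/3 + 8.
Need (k + 1)·f(k+1) − (k + 6)·f(k) = k**2 + 17*k/3 + 8.
Bound: deg f ≤ 5.
Solve for f: f(k) = k*(k + 2)*(k + 3)*(k**2 + 10*k + 29)/60 (degree 5 ≤ 5).
Then R = B(k−1)f/C = k*(k + 2)*(k + 6)*(k**2 + 10*k + 29)/(20*(3*k + 8)), so s_k = R(k)·t_k = k*(k**2 + 10*k + 29)/(10*(k**3 + 10*k**2 + 29*k + 20)).
Check: Δs_k = 2*(3*k + 8)/(k**5 + 18*k**4 + 121*k**3 + 372*k**2 + 508*k + 240). ✓
Telescope: S(n) = s_(n+1) − s_(2) = (n**3 + 13*n**2 + 52*n + 40)/(10*(n**3 + 13*n**2 + 52*n + 60)) − (53/630) = (n**3 + 13*n**2 + 52*n - 66)/(63*(n**3 + 13*n**2 + 52*n + 60)).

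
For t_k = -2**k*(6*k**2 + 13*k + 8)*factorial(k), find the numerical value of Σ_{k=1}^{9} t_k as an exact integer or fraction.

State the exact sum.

Σ = -118908518390

t_(k+1)/t_k = 2*(6*k**3 + 31*k**2 + 52*k + 27)/(6*k**2 + 13*k + 8).
A = 2*k + 2, B = 1, C = k**2 + 13*k/6 + 4/3.
Key eq: (2*k + 2)·f(k+1) = (1)·f(k) + (k**2 + 13*k/6 + 4/3).
Bound: deg f ≤ 1.
Coefficient equations give f(k) = (3*k + 2)/6.
Certificate R = B(k−1)f/C = (3*k + 2)/(6*k**2 + 13*k + 8) gives s_k = -2**k*(3*k + 2)*factorial(k).
Check: Δs_k = -2**k*(6*k**2 + 13*k + 8)*factorial(k). ✓
Telescoping: Σ = s_(10) − s_(1) = -118908518400 − (-10) = -118908518390.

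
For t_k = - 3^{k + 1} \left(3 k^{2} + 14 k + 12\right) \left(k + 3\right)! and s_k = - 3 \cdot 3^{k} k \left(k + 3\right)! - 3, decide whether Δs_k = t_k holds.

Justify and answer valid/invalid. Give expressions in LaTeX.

s_(k+1) = -3*3**(k + 1)*(k + 1)*factorial(k + 4) - 3
s_(k+1) − s_k = -3**(k + 1)*(3*k**2 + 14*k + 12)*factorial(k + 3)
(s_(k+1) − s_k) − t_k = 0

valid; difference matches t_k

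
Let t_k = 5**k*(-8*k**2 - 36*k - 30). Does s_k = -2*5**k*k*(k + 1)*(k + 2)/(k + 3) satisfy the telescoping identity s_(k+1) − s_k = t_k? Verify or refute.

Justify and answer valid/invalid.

Invalid: residual 5**k*(16*k**3 + 116*k**2 + 268*k + 180)/(k**2 + 7*k + 12) ≠ 0.

s_(k+1) = -10*5**k*(k + 1)*(k + 2)*(k + 3)/(k + 4)
s_(k+1) − s_k = 2*5**k*(k + 1)*(k + 2)*(k*(k + 4) - 5*(k + 3)**2)/((k + 3)*(k + 4))
(s_(k+1) − s_k) − t_k = 5**k*(16*k**3 + 116*k**2 + 268*k + 180)/(k**2 + 7*k + 12)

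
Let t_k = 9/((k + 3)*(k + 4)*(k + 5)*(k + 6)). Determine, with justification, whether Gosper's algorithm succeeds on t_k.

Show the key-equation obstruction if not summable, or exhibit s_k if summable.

t_(k+1)/t_k = (k + 3)/(k + 7).
A = k + 3, B = k + 7, C = 1.
Key eq: (k + 3)·f(k+1) = (k + 6)·f(k) + (1).
d = 3 from the (1,1,0) case.
Solve for f: f(k) = k*(k**2 + 12*k + 47)/180 (degree 3 ≤ 3).
Get s_k = R·t_k = k*(k**2 + 12*k + 47)/(20*(k + 3)*(k + 4)*(k + 5)) with R(k) = B(k−1)f(k)/C(k) = k*(k + 6)*(k**2 + 12*k + 47)/180.
Check: Δs_k = 9/(k**4 + 18*k**3 + 119*k**2 + 342*k + 360). ✓

Yes. s_k = k*(k**2 + 12*k + 47)/(20*(k + 3)*(k + 4)*(k + 5)).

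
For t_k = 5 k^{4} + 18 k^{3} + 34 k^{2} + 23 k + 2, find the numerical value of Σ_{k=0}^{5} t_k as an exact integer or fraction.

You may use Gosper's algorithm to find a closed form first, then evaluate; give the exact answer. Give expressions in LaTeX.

r(k) = (5*k**4 + 38*k**3 + 118*k**2 + 165*k + 82)/(5*k**4 + 18*k**3 + 34*k**2 + 23*k + 2) after simplifying.
So A=1 and B=1, with C=k**4 + 18*k**3/5 + 34*k**2/5 + 23*k/5 + 2/5.
f must satisfy (1)·f(k+1) − (1)·f(k) = k**4 + 18*k**3/5 + 34*k**2/5 + 23*k/5 + 2/5.
Bound: deg f ≤ 5.
Solving with deg f ≤ 5: f(k) = k*(k + 1)*(k**3 + k**2 + 3*k - 4)/5.
Then R = B(k−1)f/C = k*(k**3 + k**2 + 3*k - 4)/(5*k**3 + 13*k**2 + 21*k + 2), so s_k = R(k)·t_k = k*(k**4 + 2*k**3 + 4*k**2 - k - 4).
Verify: 5*k**4 + 18*k**3 + 34*k**2 + 23*k + 2 matches t_k.
Telescoping: Σ = s_(6) − s_(0) = 11172 − (0) = 11172.

Σ = 11172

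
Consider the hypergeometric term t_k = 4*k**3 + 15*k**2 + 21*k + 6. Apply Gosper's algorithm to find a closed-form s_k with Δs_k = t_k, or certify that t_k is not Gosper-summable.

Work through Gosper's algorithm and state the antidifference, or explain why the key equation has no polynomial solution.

s_k = k*(k**3 + 3*k**2 + 4*k - 2)

r(k) = (4*k**3 + 27*k**2 + 63*k + 46)/(4*k**3 + 15*k**2 + 21*k + 6) after simplifying.
Normal form (A,B,C) = (1, 1, k**3 + 15*k**2/4 + 21*k/4 + 3/2).
Need (1)·f(k+1) − (1)·f(k) = k**3 + 15*k**2/4 + 21*k/4 + 3/2.
d = 4 from the (0,0,3) case.
Solve for f: f(k) = k*(k**3 + 3*k**2 + 4*k - 2)/4 (degree 4 ≤ 4).
R(k) = B(k−1)·f(k)/C(k) = k*(k**3 + 3*k**2 + 4*k - 2)/(4*k**3 + 15*k**2 + 21*k + 6); s_k = R·t_k = k*(k**3 + 3*k**2 + 4*k - 2).
Check: Δs_k = 4*k**3 + 15*k**2 + 21*k + 6. ✓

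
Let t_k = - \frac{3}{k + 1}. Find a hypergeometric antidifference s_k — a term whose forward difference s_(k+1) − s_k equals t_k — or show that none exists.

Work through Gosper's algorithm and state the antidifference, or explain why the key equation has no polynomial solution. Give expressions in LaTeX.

t_(k+1)/t_k = (k + 1)/(k + 2).
A = k + 1, B = k + 2, C = 1.
Solve (k + 1)·f(k+1) − (k + 1)·f(k) = 1.
Bound: deg f ≤ 0.
Put f(k) = c0: A·f(k+1) − B(k−1)·f(k) − C = -1; need -1 = 0 — inconsistent ⇒ no f, not summable.

not Gosper-summable; s_k does not exist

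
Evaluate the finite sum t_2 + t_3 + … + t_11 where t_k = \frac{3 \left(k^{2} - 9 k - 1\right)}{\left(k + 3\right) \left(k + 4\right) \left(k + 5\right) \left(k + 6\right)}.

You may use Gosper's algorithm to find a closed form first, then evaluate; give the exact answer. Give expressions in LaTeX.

Step 1: r(k) = (k + 3)*(9*k - (k + 1)**2 + 10)/((k + 7)*(-k**2 + 9*k + 1)).
Gosper form: A/B · C(k+1)/C(k) with A=k + 3, B=k + 7, C=k**2 - 9*k - 1.
Set up (k + 3)·f(k+1) − (k + 6)·f(k) − (k**2 - 9*k - 1) = 0.
deg f ≤ 3 (via 1,1,2).
Coefficient equations give f(k) = -k*(k**2 + 192*k - 133)/180.
Get s_k = R·t_k = k*(-k**2 - 192*k + 133)/(60*(k + 3)*(k + 4)*(k + 5)) with R(k) = B(k−1)f(k)/C(k) = -k*(k + 6)*(k**2 + 192*k - 133)/(180*(k**2 - 9*k - 1)).
Verify: 3*(k**2 - 9*k - 1)/(k**4 + 18*k**3 + 119*k**2 + 342*k + 360) matches t_k.
Telescoping: Σ = s_(12) − s_(2) = -463/4080 − (-17/420) = -139/1904.

Σ = -139/1904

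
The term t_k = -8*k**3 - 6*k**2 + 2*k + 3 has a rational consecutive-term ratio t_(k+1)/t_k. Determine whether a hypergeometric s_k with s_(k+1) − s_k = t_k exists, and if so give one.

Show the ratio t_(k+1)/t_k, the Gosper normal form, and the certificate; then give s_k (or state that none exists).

r(k) = (8*k**3 + 30*k**2 + 34*k + 9)/(8*k**3 + 6*k**2 - 2*k - 3) after simplifying.
A = 1, B = 1, C = k**3 + 3*k**2/4 - k/4 - 3/8.
Key eq: (1)·f(k+1) = (1)·f(k) + (k**3 + 3*k**2/4 - k/4 - 3/8).
Degrees (0,0,3) ⇒ d ≤ 4.
Coefficient equations give f(k) = k*(2*k**3 - 2*k**2 - 2*k - 1)/8.
Certificate R = B(k−1)f/C = k*(2*k**3 - 2*k**2 - 2*k - 1)/(8*k**3 + 6*k**2 - 2*k - 3) gives s_k = k*(-2*k**3 + 2*k**2 + 2*k + 1).
Check: Δs_k = -8*k**3 - 6*k**2 + 2*k + 3. ✓

s_k = k*(-2*k**3 + 2*k**2 + 2*k + 1)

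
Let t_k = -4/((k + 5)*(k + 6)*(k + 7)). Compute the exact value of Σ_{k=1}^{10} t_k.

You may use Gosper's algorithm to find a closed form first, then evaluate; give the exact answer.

Σ = -115/2856

r(k) = (k + 5)/(k + 8) after simplifying.
Normal form (A,B,C) = (k + 5, k + 8, 1).
Set up (k + 5)·f(k+1) − (k + 7)·f(k) − (1) = 0.
Degrees (1,1,0) ⇒ d ≤ 2.
A polynomial solution: f(k) = k*(k + 11)/60.
Get s_k = R·t_k = k*(-k - 11)/(15*(k + 5)*(k + 6)) with R(k) = B(k−1)f(k)/C(k) = k*(k + 7)*(k + 11)/60.
Verify: -4/(k**3 + 18*k**2 + 107*k + 210) matches t_k.
Σ_(k=1)^(10) t_k = s_(11) − s_(1) = -121/2040 − (-2/105) = -115/2856.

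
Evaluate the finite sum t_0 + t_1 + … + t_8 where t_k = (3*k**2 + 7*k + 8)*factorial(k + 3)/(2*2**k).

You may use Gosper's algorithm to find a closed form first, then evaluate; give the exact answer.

The ratio is (k + 4)*(7*k + 3*(k + 1)**2 + 15)/(2*(3*k**2 + 7*k + 8)).
Factor: A=k/2 + 2; B=1; C=k**2 + 7*k/3 + 8/3.
f must satisfy (k/2 + 2)·f(k+1) − (1)·f(k) = k**2 + 7*k/3 + 8/3.
d = 1 from the (1,0,2) case.
Solving with deg f ≤ 1: f(k) = 2*(3*k - 2)/3.
Certificate R = B(k−1)f/C = 2*(3*k - 2)/(3*k**2 + 7*k + 8) gives s_k = (3*k - 2)*factorial(k + 3)/2**k.
Δs = (3*k**2 + 7*k + 8)*factorial(k + 3)/(2*2**k), as required.
Evaluate s at k=9 and k=0: 23388750 and -12; difference 23388762.

Σ = 23388762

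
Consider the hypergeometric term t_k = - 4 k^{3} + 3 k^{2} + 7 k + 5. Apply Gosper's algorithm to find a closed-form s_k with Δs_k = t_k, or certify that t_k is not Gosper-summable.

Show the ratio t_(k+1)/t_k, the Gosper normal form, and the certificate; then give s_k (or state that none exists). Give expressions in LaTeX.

s_k = k \left(- k^{3} + 3 k^{2} + k + 2\right)

Ratio r(k) = (4*k**3 + 9*k**2 - k - 11)/(4*k**3 - 3*k**2 - 7*k - 5).
Normal form (A,B,C) = (1, 1, k**3 - 3*k**2/4 - 7*k/4 - 5/4).
Need (1)·f(k+1) − (1)·f(k) = k**3 - 3*k**2/4 - 7*k/4 - 5/4.
From deg A=0, deg B=0, deg C=3: d=4.
Solve for f: f(k) = k*(k**3 - 3*k**2 - k - 2)/4 (degree 4 ≤ 4).
R(k) = B(k−1)·f(k)/C(k) = k*(k**3 - 3*k**2 - k - 2)/(4*k**3 - 3*k**2 - 7*k - 5); s_k = R·t_k = k*(-k**3 + 3*k**2 + k + 2).
Check: Δs_k = -4*k**3 + 3*k**2 + 7*k + 5. ✓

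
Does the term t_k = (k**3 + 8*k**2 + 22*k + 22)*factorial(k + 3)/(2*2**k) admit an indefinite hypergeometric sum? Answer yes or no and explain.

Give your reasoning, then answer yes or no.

Yes. s_k = (k**2 + 4*k + 1)*factorial(k + 3)/2**k.

r(k) = (k**4 + 15*k**3 + 85*k**2 + 217*k + 212)/(2*(k**3 + 8*k**2 + 22*k + 22)) after simplifying.
So A=k/2 + 2 and B=1, with C=k**3 + 8*k**2 + 22*k + 22.
Set up (k/2 + 2)·f(k+1) − (1)·f(k) − (k**3 + 8*k**2 + 22*k + 22) = 0.
From deg A=1, deg B=0, deg C=3: d=2.
Solve for f: f(k) = 2*(k**2 + 4*k + 1) (degree 2 ≤ 2).
R(k) = B(k−1)·f(k)/C(k) = 2*(k**2 + 4*k + 1)/(k**3 + 8*k**2 + 22*k + 22); s_k = R·t_k = (k**2 + 4*k + 1)*factorial(k + 3)/2**k.
Check: Δs_k = (k**3 + 8*k**2 + 22*k + 22)*factorial(k + 3)/(2*2**k). ✓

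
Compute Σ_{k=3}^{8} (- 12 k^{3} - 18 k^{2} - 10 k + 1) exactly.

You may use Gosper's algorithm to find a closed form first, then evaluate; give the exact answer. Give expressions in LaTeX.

The ratio is (12*k**3 + 54*k**2 + 82*k + 39)/(12*k**3 + 18*k**2 + 10*k - 1).
A = 1, B = 1, C = k**3 + 3*k**2/2 + 5*k/6 - 1/12.
Need (1)·f(k+1) − (1)·f(k) = k**3 + 3*k**2/2 + 5*k/6 - 1/12.
Bound: deg f ≤ 4.
Solve for f: f(k) = k*(3*k**3 - k - 3)/12 (degree 4 ≤ 4).
So s_k = (B(k−1)f/C)·t_k = (k*(3*k**3 - k - 3)/(12*k**3 + 18*k**2 + 10*k - 1))·t_k = k*(-3*k**3 + k + 3).
Verify: -12*k**3 - 18*k**2 - 10*k + 1 matches t_k.
Σ_(k=3)^(8) t_k = s_(9) − s_(3) = -19575 − (-225) = -19350.

Σ = -19350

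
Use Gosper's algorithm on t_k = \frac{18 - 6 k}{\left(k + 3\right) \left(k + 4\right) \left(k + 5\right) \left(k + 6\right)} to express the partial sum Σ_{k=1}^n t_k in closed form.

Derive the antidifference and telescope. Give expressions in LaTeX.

S(n) = \frac{3 n}{n^{3} + 15 n^{2} + 74 n + 120}

Compute t_(k+1)/t_k: get (k - 2)*(k + 3)/((k - 3)*(k + 7)).
Gosper form: A/B · C(k+1)/C(k) with A=k + 3, B=k + 7, C=k - 3.
Need (k + 3)·f(k+1) − (k + 6)·f(k) = k - 3.
deg f ≤ 3 (via 1,1,1).
Coefficient equations give f(k) = -k*(k**2 + 12*k + 107)/120.
Get s_k = R·t_k = k*(k**2 + 12*k + 107)/(20*(k + 3)*(k + 4)*(k + 5)) with R(k) = B(k−1)f(k)/C(k) = -k*(k + 6)*(k**2 + 12*k + 107)/(120*(k - 3)).
Δs = 6*(3 - k)/(k**4 + 18*k**3 + 119*k**2 + 342*k + 360), as required.
Σ_(k=1)^n t_k = s_(n+1) − s_(1) = ((n**3 + 15*n**2 + 134*n + 120)/(20*(n**3 + 15*n**2 + 74*n + 120))) − (1/20), i.e. 3*n/(n**3 + 15*n**2 + 74*n + 120).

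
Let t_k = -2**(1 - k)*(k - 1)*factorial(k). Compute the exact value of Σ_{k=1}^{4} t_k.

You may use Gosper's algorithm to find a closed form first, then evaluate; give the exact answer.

The ratio is k*(k + 1)/(2*(k - 1)).
Normal form (A,B,C) = (k/2 + 1/2, 1, k - 1).
f must satisfy (k/2 + 1/2)·f(k+1) − (1)·f(k) = k - 1.
d = 0 from the (1,0,1) case.
Coefficient equations give f(k) = 2.
Certificate R = B(k−1)f/C = 2/(k - 1) gives s_k = -2**(2 - k)*factorial(k).
Δs = -2**(1 - k)*(k - 1)*factorial(k), as required.
Evaluate s at k=5 and k=1: -15 and -2; difference -13.

Σ = -13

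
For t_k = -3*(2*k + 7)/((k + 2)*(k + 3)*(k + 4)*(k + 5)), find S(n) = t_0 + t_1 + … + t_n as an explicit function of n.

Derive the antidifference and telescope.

Step 1: r(k) = (k + 2)*(2*k + 9)/((k + 6)*(2*k + 7)).
Gosper form: A/B · C(k+1)/C(k) with A=k + 2, B=k + 6, C=k + 7/2.
Solve (k + 2)·f(k+1) − (k + 5)·f(k) = k + 7/2.
Degrees (1,1,1) ⇒ d ≤ 3.
A polynomial solution: f(k) = k*(k + 3)*(k + 6)/16.
Get s_k = R·t_k = 3*k*(-k - 6)/(8*(k**2 + 6*k + 8)) with R(k) = B(k−1)f(k)/C(k) = k*(k + 3)*(k + 5)*(k + 6)/(8*(2*k + 7)).
Check: Δs_k = 3*(-2*k - 7)/(k**4 + 14*k**3 + 71*k**2 + 154*k + 120). ✓
Telescope: S(n) = s_(n+1) − s_(0) = 3*(-n**2 - 8*n - 7)/(8*(n**2 + 8*n + 15)) − (0) = 3*(-n**2 - 8*n - 7)/(8*(n**2 + 8*n + 15)).

S(n) = 3*(-n**2 - 8*n - 7)/(8*(n**2 + 8*n + 15))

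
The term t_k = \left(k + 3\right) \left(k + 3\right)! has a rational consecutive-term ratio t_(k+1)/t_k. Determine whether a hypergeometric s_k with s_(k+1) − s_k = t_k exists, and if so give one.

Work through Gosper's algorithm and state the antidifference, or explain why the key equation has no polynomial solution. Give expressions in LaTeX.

s_k = \left(k + 3\right)!

Step 1: r(k) = (k + 4)**2/(k + 3).
Factor: A=k + 4; B=1; C=k + 3.
Need (k + 4)·f(k+1) − (1)·f(k) = k + 3.
deg f ≤ 0 (via 1,0,1).
Solving with deg f ≤ 0: f(k) = 1.
So s_k = (B(k−1)f/C)·t_k = (1/(k + 3))·t_k = factorial(k + 3).
Δs = (k + 3)*factorial(k + 3), as required.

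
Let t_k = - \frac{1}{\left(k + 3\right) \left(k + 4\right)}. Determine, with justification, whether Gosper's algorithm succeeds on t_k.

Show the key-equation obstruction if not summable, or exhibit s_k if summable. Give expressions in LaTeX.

Yes. s_k = - \frac{k}{3 k + 9}.

t_(k+1)/t_k = (k + 3)/(k + 5).
So A=k + 3 and B=k + 5, with C=1.
f must satisfy (k + 3)·f(k+1) − (k + 4)·f(k) = 1.
d = 1 from the (1,1,0) case.
A polynomial solution: f(k) = k/3.
Get s_k = R·t_k = -k/(3*k + 9) with R(k) = B(k−1)f(k)/C(k) = k*(k + 4)/3.
Δs = -1/(k**2 + 7*k + 12), as required.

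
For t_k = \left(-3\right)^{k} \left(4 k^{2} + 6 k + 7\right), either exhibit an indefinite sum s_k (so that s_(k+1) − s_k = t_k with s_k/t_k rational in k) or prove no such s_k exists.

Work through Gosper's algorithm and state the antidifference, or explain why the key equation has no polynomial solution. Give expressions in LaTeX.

The ratio is 3*(-4*k**2 - 14*k - 17)/(4*k**2 + 6*k + 7).
Factor: A=-3; B=1; C=k**2 + 3*k/2 + 7/4.
Solve (-3)·f(k+1) − (1)·f(k) = k**2 + 3*k/2 + 7/4.
d = 2 from the (0,0,2) case.
Solving with deg f ≤ 2: f(k) = -(k**2 + 1)/4.
R(k) = B(k−1)·f(k)/C(k) = -(k**2 + 1)/(4*k**2 + 6*k + 7); s_k = R·t_k = (-3)**k*(-k**2 - 1).
Verify: (-3)**k*(4*k**2 + 6*k + 7) matches t_k.

s_k = \left(-3\right)^{k} \left(- k^{2} - 1\right)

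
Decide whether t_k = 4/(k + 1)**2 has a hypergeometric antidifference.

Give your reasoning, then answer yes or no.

Ratio r(k) = (k + 1)**2/(k + 2)**2.
Normal form (A,B,C) = (k**2 + 2*k + 1, k**2 + 4*k + 4, 1).
Key eq: (k**2 + 2*k + 1)·f(k+1) = (k**2 + 2*k + 1)·f(k) + (1).
Bound: deg f ≤ 0.
Put f(k) = c0: A·f(k+1) − B(k−1)·f(k) − C = -1; need -1 = 0 — inconsistent ⇒ no f, not summable.

No; the coefficient equations for f are inconsistent.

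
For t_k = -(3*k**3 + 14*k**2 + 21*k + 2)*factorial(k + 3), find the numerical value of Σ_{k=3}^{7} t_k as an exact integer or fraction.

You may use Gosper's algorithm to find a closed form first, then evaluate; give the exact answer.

Σ = -7264841760

t_(k+1)/t_k = (3*k**4 + 35*k**3 + 150*k**2 + 272*k + 160)/(3*k**3 + 14*k**2 + 21*k + 2).
A = k + 4, B = 1, C = k**3 + 14*k**2/3 + 7*k + 2/3.
Need (k + 4)·f(k+1) − (1)·f(k) = k**3 + 14*k**2/3 + 7*k + 2/3.
Bound: deg f ≤ 2.
A polynomial solution: f(k) = (k - 1)*(3*k + 2)/3.
R(k) = B(k−1)·f(k)/C(k) = (k - 1)*(3*k + 2)/(3*k**3 + 14*k**2 + 21*k + 2); s_k = R·t_k = -(k - 1)*(3*k + 2)*factorial(k + 3).
Δs = -(3*k**3 + 14*k**2 + 21*k + 2)*factorial(k + 3), as required.
Sum = s_(8) − s_(3); s_(8) = -7264857600, s_(3) = -15840 ⇒ -7264841760.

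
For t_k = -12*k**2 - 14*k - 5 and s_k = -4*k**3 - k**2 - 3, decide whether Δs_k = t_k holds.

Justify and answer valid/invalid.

Valid — Δs_k = t_k.

s_(k+1) = -4*(k + 1)**3 - (k + 1)**2 - 3
s_(k+1) − s_k = -12*k**2 - 14*k - 5
(s_(k+1) − s_k) − t_k = 0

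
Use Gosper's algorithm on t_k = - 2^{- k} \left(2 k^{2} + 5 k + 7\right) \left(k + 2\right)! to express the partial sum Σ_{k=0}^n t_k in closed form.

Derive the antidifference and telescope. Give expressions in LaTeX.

t_(k+1)/t_k = (k + 3)*(5*k + 2*(k + 1)**2 + 12)/(2*(2*k**2 + 5*k + 7)).
A = k/2 + 3/2, B = 1, C = k**2 + 5*k/2 + 7/2.
f must satisfy (k/2 + 3/2)·f(k+1) − (1)·f(k) = k**2 + 5*k/2 + 7/2.
deg f ≤ 1 (via 1,0,2).
Solving with deg f ≤ 1: f(k) = 2*k + 1.
Then R = B(k−1)f/C = 2*(2*k + 1)/(2*k**2 + 5*k + 7), so s_k = R(k)·t_k = -2**(1 - k)*(2*k + 1)*factorial(k + 2).
s_(k+1) − s_k = -(2*k**2 + 5*k + 7)*factorial(k + 2)/2**k = t_k.
Evaluate: s_(n+1) = -(2*n + 3)*factorial(n + 3)/2**n; subtract s_(0) = -4 ⇒ S(n) = 4 - 2*n*factorial(n + 3)/2**n - 3*factorial(n + 3)/2**n.

S(n) = 4 - 2 \cdot 2^{- n} n \left(n + 3\right)! - 3 \cdot 2^{- n} \left(n + 3\right)!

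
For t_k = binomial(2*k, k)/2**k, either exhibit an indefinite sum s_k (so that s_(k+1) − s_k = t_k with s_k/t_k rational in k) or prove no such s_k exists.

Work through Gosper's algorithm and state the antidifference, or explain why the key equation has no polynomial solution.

none — t_k is not Gosper-summable

Step 1: r(k) = (2*k + 1)/(k + 1).
Take A(k)=2*k + 1, B(k)=k + 1, C(k)=1.
Solve (2*k + 1)·f(k+1) − (k)·f(k) = 1.
d = -1 from the (1,1,0) case.
deg f ≤ -1 is impossible — no certificate.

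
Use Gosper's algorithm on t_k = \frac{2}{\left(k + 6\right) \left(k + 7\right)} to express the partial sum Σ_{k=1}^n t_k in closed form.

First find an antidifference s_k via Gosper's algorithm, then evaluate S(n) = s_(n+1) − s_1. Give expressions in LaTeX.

S(n) = \frac{2 n}{7 \left(n + 7\right)}

Ratio r(k) = (k + 6)/(k + 8).
So A=k + 6 and B=k + 8, with C=1.
Solve (k + 6)·f(k+1) − (k + 7)·f(k) = 1.
deg f ≤ 1 (via 1,1,0).
Solving with deg f ≤ 1: f(k) = k/6.
Get s_k = R·t_k = k/(3*(k + 6)) with R(k) = B(k−1)f(k)/C(k) = k*(k + 7)/6.
Verify: 2/(k**2 + 13*k + 42) matches t_k.
Evaluate: s_(n+1) = (n + 1)/(3*(n + 7)); subtract s_(1) = 1/21 ⇒ S(n) = 2*n/(7*(n + 7)).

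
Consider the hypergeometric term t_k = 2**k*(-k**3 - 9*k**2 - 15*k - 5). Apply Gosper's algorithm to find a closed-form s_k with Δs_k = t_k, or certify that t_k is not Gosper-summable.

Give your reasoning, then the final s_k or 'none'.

s_k = 2**k*(-k**3 - 3*k**2 + 3*k - 3)

t_(k+1)/t_k = 2*(k**3 + 12*k**2 + 36*k + 30)/(k**3 + 9*k**2 + 15*k + 5).
So A=2 and B=1, with C=k**3 + 9*k**2 + 15*k + 5.
Set up (2)·f(k+1) − (1)·f(k) − (k**3 + 9*k**2 + 15*k + 5) = 0.
From deg A=0, deg B=0, deg C=3: d=3.
Solving with deg f ≤ 3: f(k) = k**3 + 3*k**2 - 3*k + 3.
Get s_k = R·t_k = 2**k*(-k**3 - 3*k**2 + 3*k - 3) with R(k) = B(k−1)f(k)/C(k) = (k**3 + 3*k**2 - 3*k + 3)/(k**3 + 9*k**2 + 15*k + 5).
Check: Δs_k = 2**k*(-k**3 - 9*k**2 - 15*k - 5). ✓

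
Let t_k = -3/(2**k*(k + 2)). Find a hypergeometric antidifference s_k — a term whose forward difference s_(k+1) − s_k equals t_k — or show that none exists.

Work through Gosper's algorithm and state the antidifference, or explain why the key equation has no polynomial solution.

not Gosper-summable; s_k does not exist

r(k) = (k + 2)/(2*(k + 3)) after simplifying.
Normal form (A,B,C) = (k/2 + 1, k + 3, 1).
Set up (k/2 + 1)·f(k+1) − (k + 2)·f(k) − (1) = 0.
Bound: deg f ≤ -1.
Bound -1 < 0, so the key equation has no polynomial solution.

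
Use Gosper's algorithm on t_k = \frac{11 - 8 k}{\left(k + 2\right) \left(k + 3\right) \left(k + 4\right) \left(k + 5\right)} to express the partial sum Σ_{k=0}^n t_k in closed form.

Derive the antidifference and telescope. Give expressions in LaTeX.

Ratio r(k) = (k + 2)*(8*k - 3)/((k + 6)*(8*k - 11)).
Gosper form: A/B · C(k+1)/C(k) with A=k + 2, B=k + 6, C=k - 11/8.
Set up (k + 2)·f(k+1) − (k + 5)·f(k) − (k - 11/8) = 0.
From deg A=1, deg B=1, deg C=1: d=3.
Solve for f: f(k) = -k*(k**2 + 9*k + 122)/192 (degree 3 ≤ 3).
Certificate R = B(k−1)f/C = -k*(k + 5)*(k**2 + 9*k + 122)/(24*(8*k - 11)) gives s_k = k*(k**2 + 9*k + 122)/(24*(k + 2)*(k + 3)*(k + 4)).
Verify: (11 - 8*k)/(k**4 + 14*k**3 + 71*k**2 + 154*k + 120) matches t_k.
Σ_(k=0)^n t_k = s_(n+1) − s_(0) = ((n**3 + 12*n**2 + 143*n + 132)/(24*(n**3 + 12*n**2 + 47*n + 60))) − (0), i.e. (n**3 + 12*n**2 + 143*n + 132)/(24*(n**3 + 12*n**2 + 47*n + 60)).

S(n) = \frac{n^{3} + 12 n^{2} + 143 n + 132}{24 \left(n^{3} + 12 n^{2} + 47 n + 60\right)}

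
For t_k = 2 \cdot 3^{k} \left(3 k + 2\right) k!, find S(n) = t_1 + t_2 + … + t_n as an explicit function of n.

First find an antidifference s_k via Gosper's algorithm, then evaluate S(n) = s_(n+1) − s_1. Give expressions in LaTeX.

The ratio is 3*(k + 1)*(3*k + 5)/(3*k + 2).
A = 3*k + 3, B = 1, C = k + 2/3.
Key eq: (3*k + 3)·f(k+1) = (1)·f(k) + (k + 2/3).
Bound: deg f ≤ 0.
Coefficient equations give f(k) = 1/3.
Certificate R = B(k−1)f/C = 1/(3*k + 2) gives s_k = 2*3**k*factorial(k).
Verify: 2*3**k*(3*k + 2)*factorial(k) matches t_k.
s_(n+1) = 6*3**n*factorial(n + 1) and s_(1) = 6, so S(n) = 6*3**n*factorial(n + 1) - 6.

S(n) = 6 \cdot 3^{n} \left(n + 1\right)! - 6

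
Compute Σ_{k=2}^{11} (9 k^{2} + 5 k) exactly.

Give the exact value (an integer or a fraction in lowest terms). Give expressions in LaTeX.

Σ = 4870

Step 1: r(k) = (9*k**2 + 23*k + 14)/(k*(9*k + 5)).
Take A(k)=1, B(k)=1, C(k)=k**2 + 5*k/9.
Set up (1)·f(k+1) − (1)·f(k) − (k**2 + 5*k/9) = 0.
Bound: deg f ≤ 3.
Coefficient equations give f(k) = k*(k - 1)*(3*k + 1)/9.
Get s_k = R·t_k = k*(3*k**2 - 2*k - 1) with R(k) = B(k−1)f(k)/C(k) = (k - 1)*(3*k + 1)/(9*k + 5).
s_(k+1) − s_k = k*(9*k + 5) = t_k.
Evaluate s at k=12 and k=2: 4884 and 14; difference 4870.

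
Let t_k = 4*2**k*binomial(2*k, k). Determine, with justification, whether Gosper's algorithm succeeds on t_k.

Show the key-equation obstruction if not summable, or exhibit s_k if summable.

The ratio is 4*(2*k + 1)/(k + 1).
A = 8*k + 4, B = k + 1, C = 1.
f must satisfy (8*k + 4)·f(k+1) − (k)·f(k) = 1.
Bound: deg f ≤ -1.
deg f ≤ -1 is impossible — no certificate.

No — negative degree bound, so no certificate f.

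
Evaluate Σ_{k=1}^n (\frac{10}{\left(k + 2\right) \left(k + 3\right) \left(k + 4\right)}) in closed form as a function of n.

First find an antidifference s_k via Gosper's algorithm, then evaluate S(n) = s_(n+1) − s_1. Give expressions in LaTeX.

Ratio r(k) = (k + 2)/(k + 5).
Factor: A=k + 2; B=k + 5; C=1.
f must satisfy (k + 2)·f(k+1) − (k + 4)·f(k) = 1.
Degrees (1,1,0) ⇒ d ≤ 2.
A polynomial solution: f(k) = k*(k + 5)/12.
Then R = B(k−1)f/C = k*(k + 4)*(k + 5)/12, so s_k = R(k)·t_k = 5*k*(k + 5)/(6*(k + 2)*(k + 3)).
s_(k+1) − s_k = 10/(k**3 + 9*k**2 + 26*k + 24) = t_k.
s_(n+1) = 5*(n**2 + 7*n + 6)/(6*(n**2 + 7*n + 12)) and s_(1) = 5/12, so S(n) = 5*n*(n + 7)/(12*(n**2 + 7*n + 12)).

S(n) = \frac{5 n \left(n + 7\right)}{12 \left(n^{2} + 7 n + 12\right)}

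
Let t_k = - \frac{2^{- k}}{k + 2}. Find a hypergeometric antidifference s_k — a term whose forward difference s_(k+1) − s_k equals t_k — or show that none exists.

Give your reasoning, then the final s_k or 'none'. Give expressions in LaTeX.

none — t_k is not Gosper-summable

Step 1: r(k) = (k + 2)/(2*(k + 3)).
Take A(k)=k/2 + 1, B(k)=k + 3, C(k)=1.
Key eq: (k/2 + 1)·f(k+1) = (k + 2)·f(k) + (1).
deg f ≤ -1 (via 1,1,0).
Negative degree bound (-1): no f exists, t_k not Gosper-summable.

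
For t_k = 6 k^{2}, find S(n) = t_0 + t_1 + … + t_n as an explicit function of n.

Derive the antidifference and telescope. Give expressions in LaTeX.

Ratio r(k) = (k + 1)**2/k**2.
Normal form (A,B,C) = (1, 1, k**2).
Need (1)·f(k+1) − (1)·f(k) = k**2.
Bound: deg f ≤ 3.
Solve for f: f(k) = k*(k - 1)*(2*k - 1)/6 (degree 3 ≤ 3).
Then R = B(k−1)f/C = (k - 1)*(2*k - 1)/(6*k), so s_k = R(k)·t_k = k*(2*k**2 - 3*k + 1).
Δs = 6*k**2, as required.
s_(n+1) = n*(2*n**2 + 3*n + 1) and s_(0) = 0, so S(n) = n*(2*n**2 + 3*n + 1).

S(n) = n \left(2 n^{2} + 3 n + 1\right)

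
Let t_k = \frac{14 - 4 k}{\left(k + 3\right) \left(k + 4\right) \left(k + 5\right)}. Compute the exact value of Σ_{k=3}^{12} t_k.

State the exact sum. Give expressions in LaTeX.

The ratio is (k + 3)*(2*k - 5)/((k + 6)*(2*k - 7)).
A = k + 3, B = k + 6, C = k - 7/2.
Solve (k + 3)·f(k+1) − (k + 5)·f(k) = k - 7/2.
d = 2 from the (1,1,1) case.
Solving with deg f ≤ 2: f(k) = -k*(k + 55)/48.
Then R = B(k−1)f/C = -k*(k + 5)*(k + 55)/(24*(2*k - 7)), so s_k = R(k)·t_k = k*(k + 55)/(12*(k + 3)*(k + 4)).
Verify: 2*(7 - 2*k)/(k**3 + 12*k**2 + 47*k + 60) matches t_k.
Sum = s_(13) − s_(3); s_(13) = 13/48, s_(3) = 29/84 ⇒ -25/336.

Σ = -25/336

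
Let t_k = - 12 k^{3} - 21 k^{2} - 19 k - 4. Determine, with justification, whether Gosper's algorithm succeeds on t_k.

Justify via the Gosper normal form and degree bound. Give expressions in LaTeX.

Yes. s_k = k \left(- 3 k^{3} - k^{2} - 2 k + 2\right).

The ratio is (12*k**3 + 57*k**2 + 97*k + 56)/(12*k**3 + 21*k**2 + 19*k + 4).
Take A(k)=1, B(k)=1, C(k)=k**3 + 7*k**2/4 + 19*k/12 + 1/3.
Solve (1)·f(k+1) − (1)·f(k) = k**3 + 7*k**2/4 + 19*k/12 + 1/3.
Bound: deg f ≤ 4.
Coefficient equations give f(k) = k*(3*k**3 + k**2 + 2*k - 2)/12.
Then R = B(k−1)f/C = k*(3*k**3 + k**2 + 2*k - 2)/(12*k**3 + 21*k**2 + 19*k + 4), so s_k = R(k)·t_k = k*(-3*k**3 - k**2 - 2*k + 2).
Δs = -12*k**3 - 21*k**2 - 19*k - 4, as required.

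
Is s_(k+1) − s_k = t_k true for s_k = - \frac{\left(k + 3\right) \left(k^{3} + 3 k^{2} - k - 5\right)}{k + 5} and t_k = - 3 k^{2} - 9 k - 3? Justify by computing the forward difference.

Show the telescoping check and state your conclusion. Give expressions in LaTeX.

Invalid: residual \frac{2 \left(2 k^{3} + 21 k^{2} + 49 k + 20\right)}{k^{2} + 11 k + 30} ≠ 0.

s_(k+1) = (k + 4)*(k - (k + 1)**3 - 3*(k + 1)**2 + 6)/(k + 6)
s_(k+1) − s_k = (-3*k**4 - 38*k**3 - 150*k**2 - 205*k - 50)/(k**2 + 11*k + 30)
(s_(k+1) − s_k) − t_k = 2*(2*k**3 + 21*k**2 + 49*k + 20)/(k**2 + 11*k + 30)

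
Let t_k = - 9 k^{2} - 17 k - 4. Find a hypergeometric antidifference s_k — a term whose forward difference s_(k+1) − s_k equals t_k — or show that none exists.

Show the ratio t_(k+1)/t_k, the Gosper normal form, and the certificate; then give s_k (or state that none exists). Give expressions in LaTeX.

Ratio r(k) = (9*k**2 + 35*k + 30)/(9*k**2 + 17*k + 4).
Take A(k)=1, B(k)=1, C(k)=k**2 + 17*k/9 + 4/9.
Need (1)·f(k+1) − (1)·f(k) = k**2 + 17*k/9 + 4/9.
d = 3 from the (0,0,2) case.
Coefficient equations give f(k) = k*(3*k**2 + 4*k - 3)/9.
R(k) = B(k−1)·f(k)/C(k) = k*(3*k**2 + 4*k - 3)/(9*k**2 + 17*k + 4); s_k = R·t_k = k*(-3*k**2 - 4*k + 3).
Δs = -9*k**2 - 17*k - 4, as required.

s_k = k \left(- 3 k^{2} - 4 k + 3\right)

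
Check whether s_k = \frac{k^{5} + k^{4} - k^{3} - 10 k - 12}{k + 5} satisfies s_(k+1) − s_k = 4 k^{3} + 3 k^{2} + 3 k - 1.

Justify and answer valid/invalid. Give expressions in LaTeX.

Invalid: residual \frac{3 \left(- 3 k^{4} - 24 k^{3} - 17 k^{2} - 16 k - 1\right)}{k^{2} + 11 k + 30} ≠ 0.

s_(k+1) = (-10*k + (k + 1)**5 + (k + 1)**4 - (k + 1)**3 - 22)/(k + 6)
s_(k+1) − s_k = (4*k**5 + 38*k**4 + 84*k**3 + 71*k**2 + 31*k - 33)/(k**2 + 11*k + 30)
(s_(k+1) − s_k) − t_k = 3*(-3*k**4 - 24*k**3 - 17*k**2 - 16*k - 1)/(k**2 + 11*k + 30)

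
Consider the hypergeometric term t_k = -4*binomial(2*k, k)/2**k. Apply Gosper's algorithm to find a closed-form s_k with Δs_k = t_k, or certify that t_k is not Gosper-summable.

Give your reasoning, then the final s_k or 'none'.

no hypergeometric antidifference exists

The ratio is (2*k + 1)/(k + 1).
Gosper form: A/B · C(k+1)/C(k) with A=2*k + 1, B=k + 1, C=1.
Key eq: (2*k + 1)·f(k+1) = (k)·f(k) + (1).
From deg A=1, deg B=1, deg C=0: d=-1.
d = -1 < 0 ⇒ no nonzero polynomial f; not summable.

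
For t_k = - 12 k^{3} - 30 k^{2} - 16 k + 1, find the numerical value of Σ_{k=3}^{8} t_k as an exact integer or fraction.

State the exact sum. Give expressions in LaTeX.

r(k) = (12*k**3 + 66*k**2 + 112*k + 57)/(12*k**3 + 30*k**2 + 16*k - 1) after simplifying.
Take A(k)=1, B(k)=1, C(k)=k**3 + 5*k**2/2 + 4*k/3 - 1/12.
Need (1)·f(k+1) − (1)·f(k) = k**3 + 5*k**2/2 + 4*k/3 - 1/12.
Degrees (0,0,3) ⇒ d ≤ 4.
Match coefficients ⇒ f(k) = k*(3*k**3 + 4*k**2 - 4*k - 4)/12.
R(k) = B(k−1)·f(k)/C(k) = k*(3*k**3 + 4*k**2 - 4*k - 4)/(12*k**3 + 30*k**2 + 16*k - 1); s_k = R·t_k = k*(-3*k**3 - 4*k**2 + 4*k + 4).
s_(k+1) − s_k = -12*k**3 - 30*k**2 - 16*k + 1 = t_k.
Sum = s_(9) − s_(3); s_(9) = -22239, s_(3) = -303 ⇒ -21936.

Σ = -21936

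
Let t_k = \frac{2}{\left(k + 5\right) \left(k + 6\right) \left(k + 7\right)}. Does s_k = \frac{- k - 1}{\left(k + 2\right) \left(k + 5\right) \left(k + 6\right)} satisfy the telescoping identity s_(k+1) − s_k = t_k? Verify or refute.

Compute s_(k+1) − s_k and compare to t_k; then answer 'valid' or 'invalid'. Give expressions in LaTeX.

Invalid: residual \frac{- 3 k - 11}{k^{5} + 23 k^{4} + 203 k^{3} + 853 k^{2} + 1692 k + 1260} ≠ 0.

s_(k+1) = (-k - 2)/((k + 3)*(k + 6)*(k + 7))
s_(k+1) − s_k = (2*k**2 + 7*k + 1)/(k**5 + 23*k**4 + 203*k**3 + 853*k**2 + 1692*k + 1260)
(s_(k+1) − s_k) − t_k = (-3*k - 11)/(k**5 + 23*k**4 + 203*k**3 + 853*k**2 + 1692*k + 1260)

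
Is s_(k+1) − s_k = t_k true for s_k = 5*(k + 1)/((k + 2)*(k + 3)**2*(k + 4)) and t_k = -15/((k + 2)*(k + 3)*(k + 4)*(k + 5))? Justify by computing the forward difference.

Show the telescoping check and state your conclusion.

Invalid: residual 20*(2*k + 7)/(k**6 + 21*k**5 + 181*k**4 + 819*k**3 + 2050*k**2 + 2688*k + 1440) ≠ 0.

s_(k+1) = 5*(k + 2)/((k + 3)*(k + 4)**2*(k + 5))
s_(k+1) − s_k = 5*(-(k + 1)*(k + 4)*(k + 5) + (k + 2)**2*(k + 3))/((k + 2)*(k + 3)**2*(k + 4)**2*(k + 5))
(s_(k+1) − s_k) − t_k = 20*(2*k + 7)/(k**6 + 21*k**5 + 181*k**4 + 819*k**3 + 2050*k**2 + 2688*k + 1440)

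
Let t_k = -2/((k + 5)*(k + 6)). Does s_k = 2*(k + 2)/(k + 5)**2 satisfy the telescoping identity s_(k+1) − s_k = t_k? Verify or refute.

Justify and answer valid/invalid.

s_(k+1) = 2*(k + 3)/(k + 6)**2
s_(k+1) − s_k = 2*(-k**2 - 5*k + 3)/(k**4 + 22*k**3 + 181*k**2 + 660*k + 900)
(s_(k+1) − s_k) − t_k = 6*(2*k + 11)/(k**4 + 22*k**3 + 181*k**2 + 660*k + 900)

Invalid: residual 6*(2*k + 11)/(k**4 + 22*k**3 + 181*k**2 + 660*k + 900) ≠ 0.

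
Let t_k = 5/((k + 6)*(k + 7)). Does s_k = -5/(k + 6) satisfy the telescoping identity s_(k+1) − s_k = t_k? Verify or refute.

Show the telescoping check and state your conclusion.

valid (s_(k+1) − s_k reduces to t_k)

s_(k+1) = -5/(k + 7)
s_(k+1) − s_k = 5/((k + 6)*(k + 7))
(s_(k+1) − s_k) − t_k = 0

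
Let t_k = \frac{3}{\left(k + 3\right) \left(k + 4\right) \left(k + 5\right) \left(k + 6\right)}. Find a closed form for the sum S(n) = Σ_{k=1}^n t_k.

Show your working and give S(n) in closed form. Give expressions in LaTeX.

S(n) = \frac{n \left(n^{2} + 15 n + 74\right)}{120 \left(n^{3} + 15 n^{2} + 74 n + 120\right)}

Step 1: r(k) = (k + 3)/(k + 7).
Gosper form: A/B · C(k+1)/C(k) with A=k + 3, B=k + 7, C=1.
Solve (k + 3)·f(k+1) − (k + 6)·f(k) = 1.
Degrees (1,1,0) ⇒ d ≤ 3.
Solving with deg f ≤ 3: f(k) = k*(k**2 + 12*k + 47)/180.
Then R = B(k−1)f/C = k*(k + 6)*(k**2 + 12*k + 47)/180, so s_k = R(k)·t_k = k*(k**2 + 12*k + 47)/(60*(k + 3)*(k + 4)*(k + 5)).
Δs = 3/(k**4 + 18*k**3 + 119*k**2 + 342*k + 360), as required.
Telescope: S(n) = s_(n+1) − s_(1) = (n**3 + 15*n**2 + 74*n + 60)/(60*(n**3 + 15*n**2 + 74*n + 120)) − (1/120) = n*(n**2 + 15*n + 74)/(120*(n**3 + 15*n**2 + 74*n + 120)).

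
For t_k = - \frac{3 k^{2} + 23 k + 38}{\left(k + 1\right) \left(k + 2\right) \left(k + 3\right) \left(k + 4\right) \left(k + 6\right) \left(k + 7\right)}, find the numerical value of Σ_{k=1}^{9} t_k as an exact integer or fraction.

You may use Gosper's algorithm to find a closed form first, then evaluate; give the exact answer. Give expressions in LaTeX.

Step 1: r(k) = (k + 1)*(k + 6)*(23*k + 3*(k + 1)**2 + 61)/((k + 5)*(k + 8)*(3*k**2 + 23*k + 38)).
Gosper form: A/B · C(k+1)/C(k) with A=k + 1, B=k + 8, C=k**3 + 38*k**2/3 + 51*k + 190/3.
Set up (k + 1)·f(k+1) − (k + 7)·f(k) − (k**3 + 38*k**2/3 + 51*k + 190/3) = 0.
d = 6 from the (1,1,3) case.
Match coefficients ⇒ f(k) = k*(k + 2)*(k + 4)*(k + 5)*(k**2 + 10*k + 27)/54.
Certificate R = B(k−1)f/C = k*(k + 2)*(k + 4)*(k + 7)*(k**2 + 10*k + 27)/(18*(3*k**2 + 23*k + 38)) gives s_k = k*(-k**2 - 10*k - 27)/(18*(k**3 + 10*k**2 + 27*k + 18)).
s_(k+1) − s_k = (-3*k**2 - 23*k - 38)/(k**6 + 23*k**5 + 207*k**4 + 925*k**3 + 2144*k**2 + 2412*k + 1008) = t_k.
Telescoping: Σ = s_(10) − s_(1) = -1135/20592 − (-19/504) = -279/16016.

Σ = -279/16016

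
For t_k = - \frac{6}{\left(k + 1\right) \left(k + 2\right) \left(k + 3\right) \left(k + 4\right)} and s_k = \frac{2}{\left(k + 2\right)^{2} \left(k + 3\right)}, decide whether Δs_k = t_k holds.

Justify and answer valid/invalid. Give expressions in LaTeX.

s_(k+1) = 2/((k + 3)**2*(k + 4))
s_(k+1) − s_k = 2*((k + 2)**2 - (k + 3)*(k + 4))/((k + 2)**2*(k + 3)**2*(k + 4))
(s_(k+1) − s_k) − t_k = 4*(2*k + 5)/(k**6 + 15*k**5 + 91*k**4 + 285*k**3 + 484*k**2 + 420*k + 144)

Invalid: residual \frac{4 \left(2 k + 5\right)}{k^{6} + 15 k^{5} + 91 k^{4} + 285 k^{3} + 484 k^{2} + 420 k + 144} ≠ 0.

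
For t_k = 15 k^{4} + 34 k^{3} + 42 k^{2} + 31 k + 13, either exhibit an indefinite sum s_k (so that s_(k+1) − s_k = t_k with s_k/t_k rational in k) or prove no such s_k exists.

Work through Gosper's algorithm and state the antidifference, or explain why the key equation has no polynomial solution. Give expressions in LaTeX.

s_k = k \left(3 k^{4} + k^{3} + 2 k^{2} + 3 k + 4\right)

Step 1: r(k) = (15*k**4 + 94*k**3 + 234*k**2 + 277*k + 135)/(15*k**4 + 34*k**3 + 42*k**2 + 31*k + 13).
Factor: A=1; B=1; C=k**4 + 34*k**3/15 + 14*k**2/5 + 31*k/15 + 13/15.
Need (1)·f(k+1) − (1)·f(k) = k**4 + 34*k**3/15 + 14*k**2/5 + 31*k/15 + 13/15.
d = 5 from the (0,0,4) case.
Solving with deg f ≤ 5: f(k) = k*(3*k**4 + k**3 + 2*k**2 + 3*k + 4)/15.
R(k) = B(k−1)·f(k)/C(k) = k*(3*k**4 + k**3 + 2*k**2 + 3*k + 4)/(15*k**4 + 34*k**3 + 42*k**2 + 31*k + 13); s_k = R·t_k = k*(3*k**4 + k**3 + 2*k**2 + 3*k + 4).
Check: Δs_k = 15*k**4 + 34*k**3 + 42*k**2 + 31*k + 13. ✓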